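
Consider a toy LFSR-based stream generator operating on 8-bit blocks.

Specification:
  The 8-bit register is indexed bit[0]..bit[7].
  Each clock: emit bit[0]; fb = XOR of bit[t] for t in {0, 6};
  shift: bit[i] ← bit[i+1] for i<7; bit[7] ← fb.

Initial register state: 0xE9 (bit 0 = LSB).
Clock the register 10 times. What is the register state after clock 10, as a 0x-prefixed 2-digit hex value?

reg_0 = 0xE9
clock 1: out=1, reg = 0x74
clock 2: out=0, reg = 0xBA
clock 3: out=0, reg = 0x5D
clock 4: out=1, reg = 0x2E
clock 5: out=0, reg = 0x17
clock 6: out=1, reg = 0x8B
clock 7: out=1, reg = 0xC5
clock 8: out=1, reg = 0x62
clock 9: out=0, reg = 0xB1
clock 10: out=1, reg = 0xD8

0xD8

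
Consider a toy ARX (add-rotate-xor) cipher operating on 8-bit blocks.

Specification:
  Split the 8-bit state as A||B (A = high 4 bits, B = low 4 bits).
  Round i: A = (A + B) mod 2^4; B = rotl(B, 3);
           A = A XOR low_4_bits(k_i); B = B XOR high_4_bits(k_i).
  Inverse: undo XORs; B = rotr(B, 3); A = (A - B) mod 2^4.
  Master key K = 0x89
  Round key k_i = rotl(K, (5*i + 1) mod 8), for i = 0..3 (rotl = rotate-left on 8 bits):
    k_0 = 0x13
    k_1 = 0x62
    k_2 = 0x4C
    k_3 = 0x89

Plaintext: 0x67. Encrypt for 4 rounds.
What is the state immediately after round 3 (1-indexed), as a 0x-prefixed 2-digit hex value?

0x1D

s_0 = plaintext = 0x67
s_1 = Round(s_0, k_0) = 0xEA
s_2 = Round(s_1, k_1) = 0xA3
s_3 = Round(s_2, k_2) = 0x1D
s_4 = Round(s_3, k_3) = 0x76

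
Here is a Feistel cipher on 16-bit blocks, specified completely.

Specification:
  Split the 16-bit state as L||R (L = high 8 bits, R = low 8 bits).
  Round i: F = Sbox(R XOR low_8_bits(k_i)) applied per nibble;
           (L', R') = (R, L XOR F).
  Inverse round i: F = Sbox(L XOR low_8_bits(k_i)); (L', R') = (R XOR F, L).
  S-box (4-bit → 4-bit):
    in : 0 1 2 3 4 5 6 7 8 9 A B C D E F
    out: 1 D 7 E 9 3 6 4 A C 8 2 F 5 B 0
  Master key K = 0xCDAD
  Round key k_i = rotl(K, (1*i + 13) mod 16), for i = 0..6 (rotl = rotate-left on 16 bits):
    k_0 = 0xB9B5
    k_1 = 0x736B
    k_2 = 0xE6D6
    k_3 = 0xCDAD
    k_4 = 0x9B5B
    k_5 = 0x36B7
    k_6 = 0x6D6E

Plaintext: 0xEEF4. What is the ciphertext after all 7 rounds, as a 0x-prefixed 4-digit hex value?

0x5AEF

s_0 = plaintext = 0xEEF4
s_1 = Round(s_0, k_0) = 0xF473
s_2 = Round(s_1, k_1) = 0x732E
s_3 = Round(s_2, k_2) = 0x2E79
s_4 = Round(s_3, k_3) = 0x7977
s_5 = Round(s_4, k_4) = 0x7706
s_6 = Round(s_5, k_5) = 0x065A
s_7 = Round(s_6, k_6) = 0x5AEF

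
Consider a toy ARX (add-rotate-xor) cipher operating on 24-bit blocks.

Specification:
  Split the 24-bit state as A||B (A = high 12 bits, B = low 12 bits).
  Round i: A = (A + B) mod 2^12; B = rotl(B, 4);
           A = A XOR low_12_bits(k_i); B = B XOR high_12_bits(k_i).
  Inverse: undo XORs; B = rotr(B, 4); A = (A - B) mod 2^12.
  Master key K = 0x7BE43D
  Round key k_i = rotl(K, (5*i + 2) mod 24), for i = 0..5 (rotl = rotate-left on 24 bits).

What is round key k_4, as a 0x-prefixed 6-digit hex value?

0x5EF90F

K = 0x7BE43D
k_0 = rotl(K, (5*0+2) mod 24) = rotl(K, 2) = 0xEF90F5
k_1 = rotl(K, (5*1+2) mod 24) = rotl(K, 7) = 0xF21EBD
k_2 = rotl(K, (5*2+2) mod 24) = rotl(K, 12) = 0x43D7BE
k_3 = rotl(K, (5*3+2) mod 24) = rotl(K, 17) = 0x7AF7C8
k_4 = rotl(K, (5*4+2) mod 24) = rotl(K, 22) = 0x5EF90F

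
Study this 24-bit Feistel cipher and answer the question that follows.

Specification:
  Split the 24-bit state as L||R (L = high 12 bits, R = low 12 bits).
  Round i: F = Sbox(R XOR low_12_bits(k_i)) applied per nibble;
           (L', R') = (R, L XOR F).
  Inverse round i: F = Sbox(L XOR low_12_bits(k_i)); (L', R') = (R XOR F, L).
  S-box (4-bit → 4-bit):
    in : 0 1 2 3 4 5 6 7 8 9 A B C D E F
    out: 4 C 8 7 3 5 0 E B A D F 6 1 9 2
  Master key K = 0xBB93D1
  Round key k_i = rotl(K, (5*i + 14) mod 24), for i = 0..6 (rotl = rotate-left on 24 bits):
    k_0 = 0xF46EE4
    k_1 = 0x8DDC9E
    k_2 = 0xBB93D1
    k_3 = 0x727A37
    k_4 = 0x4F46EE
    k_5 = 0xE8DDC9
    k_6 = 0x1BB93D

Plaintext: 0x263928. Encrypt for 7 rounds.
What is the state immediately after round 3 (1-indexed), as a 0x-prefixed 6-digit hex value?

s_0 = plaintext = 0x263928
s_1 = Round(s_0, k_0) = 0x928C05
s_2 = Round(s_1, k_1) = 0xC05D87
s_3 = Round(s_2, k_2) = 0xD87555
s_4 = Round(s_3, k_3) = 0x555F8F
s_5 = Round(s_4, k_4) = 0xF8FF59
s_6 = Round(s_5, k_5) = 0xF5972B
s_7 = Round(s_6, k_6) = 0x72B699

0xD87555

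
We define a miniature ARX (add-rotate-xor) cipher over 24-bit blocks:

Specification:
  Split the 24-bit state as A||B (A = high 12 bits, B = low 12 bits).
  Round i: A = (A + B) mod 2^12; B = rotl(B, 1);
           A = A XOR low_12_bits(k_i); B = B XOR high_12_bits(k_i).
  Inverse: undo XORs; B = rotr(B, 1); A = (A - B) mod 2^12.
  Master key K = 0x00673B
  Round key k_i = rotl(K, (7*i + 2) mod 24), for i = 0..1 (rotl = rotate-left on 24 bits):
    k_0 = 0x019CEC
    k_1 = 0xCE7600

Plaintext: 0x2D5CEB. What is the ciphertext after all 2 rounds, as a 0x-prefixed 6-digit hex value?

0xAFAF7A

s_0 = plaintext = 0x2D5CEB
s_1 = Round(s_0, k_0) = 0x32C9CE
s_2 = Round(s_1, k_1) = 0xAFAF7A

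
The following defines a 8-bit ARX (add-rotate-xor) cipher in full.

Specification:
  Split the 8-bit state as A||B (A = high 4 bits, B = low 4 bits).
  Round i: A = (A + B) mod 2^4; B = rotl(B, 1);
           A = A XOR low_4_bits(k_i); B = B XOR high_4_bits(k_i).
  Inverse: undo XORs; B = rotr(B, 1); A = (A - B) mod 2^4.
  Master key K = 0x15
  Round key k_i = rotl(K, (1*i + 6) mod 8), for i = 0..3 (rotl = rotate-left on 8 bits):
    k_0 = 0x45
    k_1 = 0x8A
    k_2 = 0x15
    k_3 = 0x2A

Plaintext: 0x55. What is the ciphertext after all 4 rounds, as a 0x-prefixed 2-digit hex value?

0xE5

s_0 = plaintext = 0x55
s_1 = Round(s_0, k_0) = 0xFE
s_2 = Round(s_1, k_1) = 0x75
s_3 = Round(s_2, k_2) = 0x9B
s_4 = Round(s_3, k_3) = 0xE5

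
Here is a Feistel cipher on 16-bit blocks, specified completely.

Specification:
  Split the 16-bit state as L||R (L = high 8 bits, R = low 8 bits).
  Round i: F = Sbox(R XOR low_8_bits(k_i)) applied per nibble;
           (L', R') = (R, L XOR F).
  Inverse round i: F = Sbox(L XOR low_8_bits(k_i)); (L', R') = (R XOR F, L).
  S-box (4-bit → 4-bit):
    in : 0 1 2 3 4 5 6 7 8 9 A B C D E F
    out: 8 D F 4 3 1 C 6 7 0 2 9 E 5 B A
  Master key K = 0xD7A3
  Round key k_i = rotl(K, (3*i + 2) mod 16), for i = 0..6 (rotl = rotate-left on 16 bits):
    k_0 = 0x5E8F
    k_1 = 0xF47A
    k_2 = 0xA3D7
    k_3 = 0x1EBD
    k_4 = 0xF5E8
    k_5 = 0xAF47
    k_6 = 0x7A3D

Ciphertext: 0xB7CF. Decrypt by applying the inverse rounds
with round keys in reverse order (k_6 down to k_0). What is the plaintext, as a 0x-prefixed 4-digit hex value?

s_0 = ciphertext = 0xB7CF
s_1 = InvRound(s_0, k_6) = 0xBDB7
s_2 = InvRound(s_1, k_5) = 0x15BD
s_3 = InvRound(s_2, k_4) = 0x1815
s_4 = InvRound(s_3, k_3) = 0x3418
s_5 = InvRound(s_4, k_2) = 0xAC34
s_6 = InvRound(s_5, k_1) = 0x68AC
s_7 = InvRound(s_6, k_0) = 0x1A68

0x1A68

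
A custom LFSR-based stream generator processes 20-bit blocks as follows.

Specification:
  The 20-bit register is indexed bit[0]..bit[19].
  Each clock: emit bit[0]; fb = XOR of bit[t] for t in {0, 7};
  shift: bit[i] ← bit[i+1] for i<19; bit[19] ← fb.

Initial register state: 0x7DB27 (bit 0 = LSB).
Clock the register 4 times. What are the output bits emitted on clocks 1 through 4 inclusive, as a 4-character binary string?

reg_0 = 0x7DB27
clock 1: out=1, reg = 0xBED93
clock 2: out=1, reg = 0x5F6C9
clock 3: out=1, reg = 0x2FB64
clock 4: out=0, reg = 0x17DB2

1110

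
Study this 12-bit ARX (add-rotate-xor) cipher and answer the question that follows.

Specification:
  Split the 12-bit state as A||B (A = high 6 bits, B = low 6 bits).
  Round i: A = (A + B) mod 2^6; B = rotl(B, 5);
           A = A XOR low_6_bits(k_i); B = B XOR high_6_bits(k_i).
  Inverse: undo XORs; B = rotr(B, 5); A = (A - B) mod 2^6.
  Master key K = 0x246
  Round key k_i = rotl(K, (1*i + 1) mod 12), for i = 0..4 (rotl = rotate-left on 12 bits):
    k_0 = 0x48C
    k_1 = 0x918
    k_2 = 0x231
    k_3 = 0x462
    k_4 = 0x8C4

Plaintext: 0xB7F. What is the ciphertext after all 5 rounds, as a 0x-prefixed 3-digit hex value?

0x89B

s_0 = plaintext = 0xB7F
s_1 = Round(s_0, k_0) = 0x82D
s_2 = Round(s_1, k_1) = 0x552
s_3 = Round(s_2, k_2) = 0x581
s_4 = Round(s_3, k_3) = 0xD71
s_5 = Round(s_4, k_4) = 0x89B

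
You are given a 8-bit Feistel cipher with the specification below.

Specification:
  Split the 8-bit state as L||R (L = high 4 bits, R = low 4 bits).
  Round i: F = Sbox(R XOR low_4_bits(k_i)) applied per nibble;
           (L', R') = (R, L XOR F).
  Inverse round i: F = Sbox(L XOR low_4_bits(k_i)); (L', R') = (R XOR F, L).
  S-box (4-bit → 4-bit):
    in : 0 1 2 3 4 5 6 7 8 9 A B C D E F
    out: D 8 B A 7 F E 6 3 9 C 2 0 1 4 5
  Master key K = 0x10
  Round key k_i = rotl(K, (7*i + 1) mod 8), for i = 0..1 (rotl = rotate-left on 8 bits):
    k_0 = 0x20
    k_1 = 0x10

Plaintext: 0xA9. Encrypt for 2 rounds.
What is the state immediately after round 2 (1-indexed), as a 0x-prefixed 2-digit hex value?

s_0 = plaintext = 0xA9
s_1 = Round(s_0, k_0) = 0x93
s_2 = Round(s_1, k_1) = 0x33

0x33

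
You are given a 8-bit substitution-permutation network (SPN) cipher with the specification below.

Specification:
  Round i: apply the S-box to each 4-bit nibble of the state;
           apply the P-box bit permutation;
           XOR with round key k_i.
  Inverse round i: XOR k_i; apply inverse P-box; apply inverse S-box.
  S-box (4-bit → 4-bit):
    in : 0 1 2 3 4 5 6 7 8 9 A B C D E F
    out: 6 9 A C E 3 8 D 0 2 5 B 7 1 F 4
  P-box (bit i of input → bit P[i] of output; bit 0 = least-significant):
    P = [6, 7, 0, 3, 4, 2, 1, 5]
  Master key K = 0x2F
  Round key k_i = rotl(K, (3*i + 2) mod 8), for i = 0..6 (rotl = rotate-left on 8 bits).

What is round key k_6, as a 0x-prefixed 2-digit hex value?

K = 0x2F
k_0 = rotl(K, (3*0+2) mod 8) = rotl(K, 2) = 0xBC
k_1 = rotl(K, (3*1+2) mod 8) = rotl(K, 5) = 0xE5
k_2 = rotl(K, (3*2+2) mod 8) = rotl(K, 0) = 0x2F
k_3 = rotl(K, (3*3+2) mod 8) = rotl(K, 3) = 0x79
k_4 = rotl(K, (3*4+2) mod 8) = rotl(K, 6) = 0xCB
k_5 = rotl(K, (3*5+2) mod 8) = rotl(K, 1) = 0x5E
k_6 = rotl(K, (3*6+2) mod 8) = rotl(K, 4) = 0xF2

0xF2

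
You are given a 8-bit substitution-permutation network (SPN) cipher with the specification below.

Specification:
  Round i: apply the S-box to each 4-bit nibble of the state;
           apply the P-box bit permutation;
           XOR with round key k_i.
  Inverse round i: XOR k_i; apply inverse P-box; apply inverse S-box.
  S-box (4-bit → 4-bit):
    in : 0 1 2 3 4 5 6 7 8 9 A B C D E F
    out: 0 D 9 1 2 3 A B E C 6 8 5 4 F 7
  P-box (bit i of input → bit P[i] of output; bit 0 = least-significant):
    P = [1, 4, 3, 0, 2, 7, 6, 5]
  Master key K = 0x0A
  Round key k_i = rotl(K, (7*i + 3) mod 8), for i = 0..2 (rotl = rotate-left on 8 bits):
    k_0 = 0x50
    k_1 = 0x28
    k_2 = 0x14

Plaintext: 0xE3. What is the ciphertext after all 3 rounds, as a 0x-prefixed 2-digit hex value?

0x79

s_0 = plaintext = 0xE3
s_1 = Round(s_0, k_0) = 0xB6
s_2 = Round(s_1, k_1) = 0x19
s_3 = Round(s_2, k_2) = 0x79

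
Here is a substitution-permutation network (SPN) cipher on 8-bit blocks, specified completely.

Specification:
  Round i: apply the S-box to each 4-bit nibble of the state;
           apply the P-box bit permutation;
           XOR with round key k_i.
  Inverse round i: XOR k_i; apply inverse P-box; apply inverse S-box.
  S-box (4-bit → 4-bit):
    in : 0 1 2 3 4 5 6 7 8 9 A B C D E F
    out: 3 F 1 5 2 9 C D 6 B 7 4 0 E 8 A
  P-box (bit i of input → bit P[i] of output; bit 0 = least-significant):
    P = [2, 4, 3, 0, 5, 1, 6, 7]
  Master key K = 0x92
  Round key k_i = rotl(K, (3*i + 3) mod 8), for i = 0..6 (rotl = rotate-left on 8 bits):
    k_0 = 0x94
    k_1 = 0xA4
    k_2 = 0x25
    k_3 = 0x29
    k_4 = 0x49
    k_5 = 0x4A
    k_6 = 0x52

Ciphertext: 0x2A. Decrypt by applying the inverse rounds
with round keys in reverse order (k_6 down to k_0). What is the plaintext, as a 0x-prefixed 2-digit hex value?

0xFD

s_0 = ciphertext = 0x2A
s_1 = InvRound(s_0, k_6) = 0x38
s_2 = InvRound(s_1, k_5) = 0xA4
s_3 = InvRound(s_2, k_4) = 0x77
s_4 = InvRound(s_3, k_3) = 0x8A
s_5 = InvRound(s_4, k_2) = 0x97
s_6 = InvRound(s_5, k_1) = 0x0F
s_7 = InvRound(s_6, k_0) = 0xFD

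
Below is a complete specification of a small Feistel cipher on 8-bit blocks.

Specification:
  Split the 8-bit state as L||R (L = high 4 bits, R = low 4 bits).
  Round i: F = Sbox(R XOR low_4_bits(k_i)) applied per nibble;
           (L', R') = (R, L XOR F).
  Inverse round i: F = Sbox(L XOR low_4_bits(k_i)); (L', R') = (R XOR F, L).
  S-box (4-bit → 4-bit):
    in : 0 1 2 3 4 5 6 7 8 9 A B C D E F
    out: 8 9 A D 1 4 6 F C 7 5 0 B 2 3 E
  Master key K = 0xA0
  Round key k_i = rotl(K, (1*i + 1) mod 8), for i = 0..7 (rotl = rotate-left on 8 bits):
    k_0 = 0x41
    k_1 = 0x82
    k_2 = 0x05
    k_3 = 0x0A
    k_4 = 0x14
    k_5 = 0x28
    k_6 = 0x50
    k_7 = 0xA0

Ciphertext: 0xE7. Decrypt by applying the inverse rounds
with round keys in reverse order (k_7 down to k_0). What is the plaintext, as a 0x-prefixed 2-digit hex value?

s_0 = ciphertext = 0xE7
s_1 = InvRound(s_0, k_7) = 0x4E
s_2 = InvRound(s_1, k_6) = 0xF4
s_3 = InvRound(s_2, k_5) = 0xBF
s_4 = InvRound(s_3, k_4) = 0x1B
s_5 = InvRound(s_4, k_3) = 0xB1
s_6 = InvRound(s_5, k_2) = 0x2B
s_7 = InvRound(s_6, k_1) = 0x32
s_8 = InvRound(s_7, k_0) = 0x83

0x83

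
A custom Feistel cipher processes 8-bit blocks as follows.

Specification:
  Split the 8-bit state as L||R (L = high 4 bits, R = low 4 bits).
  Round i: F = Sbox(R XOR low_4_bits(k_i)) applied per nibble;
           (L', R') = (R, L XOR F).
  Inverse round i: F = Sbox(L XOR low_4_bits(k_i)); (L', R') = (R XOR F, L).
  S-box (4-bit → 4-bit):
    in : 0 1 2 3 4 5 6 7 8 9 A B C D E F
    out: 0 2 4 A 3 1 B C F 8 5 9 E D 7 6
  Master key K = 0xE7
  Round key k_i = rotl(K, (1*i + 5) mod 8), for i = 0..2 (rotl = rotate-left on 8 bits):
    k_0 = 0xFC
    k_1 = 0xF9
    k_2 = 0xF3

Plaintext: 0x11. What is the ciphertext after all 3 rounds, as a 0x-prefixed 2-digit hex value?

s_0 = plaintext = 0x11
s_1 = Round(s_0, k_0) = 0x1C
s_2 = Round(s_1, k_1) = 0xC0
s_3 = Round(s_2, k_2) = 0x06

0x06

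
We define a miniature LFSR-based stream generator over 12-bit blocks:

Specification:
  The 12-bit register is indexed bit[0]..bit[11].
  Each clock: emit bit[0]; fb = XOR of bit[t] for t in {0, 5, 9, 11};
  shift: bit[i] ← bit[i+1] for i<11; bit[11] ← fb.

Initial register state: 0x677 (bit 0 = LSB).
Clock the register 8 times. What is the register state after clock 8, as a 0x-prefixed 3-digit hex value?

0xA56

reg_0 = 0x677
clock 1: out=1, reg = 0xB3B
clock 2: out=1, reg = 0x59D
clock 3: out=1, reg = 0xACE
clock 4: out=0, reg = 0x567
clock 5: out=1, reg = 0x2B3
clock 6: out=1, reg = 0x959
clock 7: out=1, reg = 0x4AC
clock 8: out=0, reg = 0xA56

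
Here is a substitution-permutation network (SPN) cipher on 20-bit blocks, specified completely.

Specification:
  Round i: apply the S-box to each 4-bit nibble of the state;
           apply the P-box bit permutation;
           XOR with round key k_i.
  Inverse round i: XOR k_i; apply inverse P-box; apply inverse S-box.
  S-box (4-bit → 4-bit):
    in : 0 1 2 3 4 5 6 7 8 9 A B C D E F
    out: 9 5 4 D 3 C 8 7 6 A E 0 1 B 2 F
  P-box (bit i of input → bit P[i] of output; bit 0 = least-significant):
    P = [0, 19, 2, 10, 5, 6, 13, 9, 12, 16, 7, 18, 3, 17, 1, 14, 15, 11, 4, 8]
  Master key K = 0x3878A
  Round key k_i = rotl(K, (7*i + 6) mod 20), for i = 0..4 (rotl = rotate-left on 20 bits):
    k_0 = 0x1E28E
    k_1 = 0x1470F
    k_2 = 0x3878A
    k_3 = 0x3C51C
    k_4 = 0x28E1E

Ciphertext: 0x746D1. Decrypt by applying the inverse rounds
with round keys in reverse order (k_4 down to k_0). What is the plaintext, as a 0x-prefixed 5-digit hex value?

0x7ADB0

s_0 = ciphertext = 0x746D1
s_1 = InvRound(s_0, k_4) = 0x43AE1
s_2 = InvRound(s_1, k_3) = 0xFDFF3
s_3 = InvRound(s_2, k_2) = 0x80044
s_4 = InvRound(s_3, k_1) = 0x63E9D
s_5 = InvRound(s_4, k_0) = 0x7ADB0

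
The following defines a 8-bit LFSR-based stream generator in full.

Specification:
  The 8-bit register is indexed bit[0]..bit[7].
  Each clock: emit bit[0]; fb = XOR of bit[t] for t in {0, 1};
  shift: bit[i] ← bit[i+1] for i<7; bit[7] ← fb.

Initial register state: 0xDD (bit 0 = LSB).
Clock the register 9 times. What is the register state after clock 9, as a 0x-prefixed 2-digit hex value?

reg_0 = 0xDD
clock 1: out=1, reg = 0xEE
clock 2: out=0, reg = 0xF7
clock 3: out=1, reg = 0x7B
clock 4: out=1, reg = 0x3D
clock 5: out=1, reg = 0x9E
clock 6: out=0, reg = 0xCF
clock 7: out=1, reg = 0x67
clock 8: out=1, reg = 0x33
clock 9: out=1, reg = 0x19

0x19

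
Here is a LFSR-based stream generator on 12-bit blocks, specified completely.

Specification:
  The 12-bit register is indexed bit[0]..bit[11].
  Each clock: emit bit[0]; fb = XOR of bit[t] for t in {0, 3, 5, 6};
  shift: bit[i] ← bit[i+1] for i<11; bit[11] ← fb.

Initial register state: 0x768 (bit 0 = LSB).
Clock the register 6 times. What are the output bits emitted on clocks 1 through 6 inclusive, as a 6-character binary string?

reg_0 = 0x768
clock 1: out=0, reg = 0xBB4
clock 2: out=0, reg = 0xDDA
clock 3: out=0, reg = 0x6ED
clock 4: out=1, reg = 0x376
clock 5: out=0, reg = 0x1BB
clock 6: out=1, reg = 0x8DD

000101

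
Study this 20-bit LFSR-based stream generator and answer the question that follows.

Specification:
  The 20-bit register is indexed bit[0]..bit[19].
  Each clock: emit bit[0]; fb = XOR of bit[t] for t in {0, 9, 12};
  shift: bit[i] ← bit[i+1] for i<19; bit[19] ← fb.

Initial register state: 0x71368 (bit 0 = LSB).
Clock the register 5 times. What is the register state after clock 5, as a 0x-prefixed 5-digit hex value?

0x8389B

reg_0 = 0x71368
clock 1: out=0, reg = 0x389B4
clock 2: out=0, reg = 0x1C4DA
clock 3: out=0, reg = 0x0E26D
clock 4: out=1, reg = 0x07136
clock 5: out=0, reg = 0x8389B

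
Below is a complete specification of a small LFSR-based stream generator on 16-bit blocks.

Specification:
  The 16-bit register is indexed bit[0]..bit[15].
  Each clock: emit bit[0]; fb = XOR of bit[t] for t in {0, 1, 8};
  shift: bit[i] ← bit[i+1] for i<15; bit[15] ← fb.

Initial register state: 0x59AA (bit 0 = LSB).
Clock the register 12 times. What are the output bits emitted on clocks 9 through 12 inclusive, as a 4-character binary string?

1001

reg_0 = 0x59AA
clock 1: out=0, reg = 0x2CD5
clock 2: out=1, reg = 0x966A
clock 3: out=0, reg = 0xCB35
clock 4: out=1, reg = 0x659A
clock 5: out=0, reg = 0x32CD
clock 6: out=1, reg = 0x9966
clock 7: out=0, reg = 0x4CB3
clock 8: out=1, reg = 0x2659
clock 9: out=1, reg = 0x932C
clock 10: out=0, reg = 0xC996
clock 11: out=0, reg = 0x64CB
clock 12: out=1, reg = 0x3265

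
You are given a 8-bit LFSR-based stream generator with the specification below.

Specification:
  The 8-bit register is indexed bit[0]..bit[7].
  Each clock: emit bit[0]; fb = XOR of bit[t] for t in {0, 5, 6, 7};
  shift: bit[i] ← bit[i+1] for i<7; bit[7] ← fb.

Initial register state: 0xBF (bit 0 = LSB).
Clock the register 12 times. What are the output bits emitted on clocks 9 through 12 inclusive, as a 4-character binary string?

1101

reg_0 = 0xBF
clock 1: out=1, reg = 0xDF
clock 2: out=1, reg = 0xEF
clock 3: out=1, reg = 0x77
clock 4: out=1, reg = 0xBB
clock 5: out=1, reg = 0xDD
clock 6: out=1, reg = 0xEE
clock 7: out=0, reg = 0xF7
clock 8: out=1, reg = 0x7B
clock 9: out=1, reg = 0xBD
clock 10: out=1, reg = 0xDE
clock 11: out=0, reg = 0x6F
clock 12: out=1, reg = 0xB7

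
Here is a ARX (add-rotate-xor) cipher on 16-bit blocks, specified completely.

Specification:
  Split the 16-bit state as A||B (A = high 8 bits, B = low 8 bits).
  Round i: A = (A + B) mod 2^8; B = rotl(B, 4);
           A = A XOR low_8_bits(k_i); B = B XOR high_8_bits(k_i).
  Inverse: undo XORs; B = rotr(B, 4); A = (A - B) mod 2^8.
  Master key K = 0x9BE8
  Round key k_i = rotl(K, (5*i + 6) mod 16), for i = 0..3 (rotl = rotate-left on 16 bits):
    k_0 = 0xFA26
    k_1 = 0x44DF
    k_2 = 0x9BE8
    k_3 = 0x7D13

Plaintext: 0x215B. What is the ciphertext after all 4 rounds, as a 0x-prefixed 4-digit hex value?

s_0 = plaintext = 0x215B
s_1 = Round(s_0, k_0) = 0x5A4F
s_2 = Round(s_1, k_1) = 0x76B0
s_3 = Round(s_2, k_2) = 0xCE90
s_4 = Round(s_3, k_3) = 0x4D74

0x4D74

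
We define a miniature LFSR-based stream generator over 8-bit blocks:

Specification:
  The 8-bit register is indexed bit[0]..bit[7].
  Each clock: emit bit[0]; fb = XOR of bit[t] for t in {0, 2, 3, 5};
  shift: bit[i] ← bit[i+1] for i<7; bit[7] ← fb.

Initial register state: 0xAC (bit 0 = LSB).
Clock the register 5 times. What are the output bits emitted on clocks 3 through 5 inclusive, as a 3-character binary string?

reg_0 = 0xAC
clock 1: out=0, reg = 0xD6
clock 2: out=0, reg = 0xEB
clock 3: out=1, reg = 0xF5
clock 4: out=1, reg = 0xFA
clock 5: out=0, reg = 0x7D

110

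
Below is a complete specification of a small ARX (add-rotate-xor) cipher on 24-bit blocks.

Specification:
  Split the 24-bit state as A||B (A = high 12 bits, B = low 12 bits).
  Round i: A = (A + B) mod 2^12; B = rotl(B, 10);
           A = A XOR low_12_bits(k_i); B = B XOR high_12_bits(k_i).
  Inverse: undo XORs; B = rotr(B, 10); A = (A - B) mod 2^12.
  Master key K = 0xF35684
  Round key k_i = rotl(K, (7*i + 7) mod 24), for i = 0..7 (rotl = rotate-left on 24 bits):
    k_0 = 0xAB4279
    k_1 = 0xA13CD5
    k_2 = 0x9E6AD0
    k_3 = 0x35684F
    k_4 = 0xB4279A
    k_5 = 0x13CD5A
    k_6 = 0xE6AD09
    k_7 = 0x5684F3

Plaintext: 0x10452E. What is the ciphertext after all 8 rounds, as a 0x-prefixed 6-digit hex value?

s_0 = plaintext = 0x10452E
s_1 = Round(s_0, k_0) = 0x44B3FF
s_2 = Round(s_1, k_1) = 0x49F6EC
s_3 = Round(s_2, k_2) = 0x15B85D
s_4 = Round(s_3, k_3) = 0x1F7541
s_5 = Round(s_4, k_4) = 0x0A2E12
s_6 = Round(s_5, k_5) = 0x3EEAB8
s_7 = Round(s_6, k_6) = 0x3AFCC4
s_8 = Round(s_7, k_7) = 0x480659

0x480659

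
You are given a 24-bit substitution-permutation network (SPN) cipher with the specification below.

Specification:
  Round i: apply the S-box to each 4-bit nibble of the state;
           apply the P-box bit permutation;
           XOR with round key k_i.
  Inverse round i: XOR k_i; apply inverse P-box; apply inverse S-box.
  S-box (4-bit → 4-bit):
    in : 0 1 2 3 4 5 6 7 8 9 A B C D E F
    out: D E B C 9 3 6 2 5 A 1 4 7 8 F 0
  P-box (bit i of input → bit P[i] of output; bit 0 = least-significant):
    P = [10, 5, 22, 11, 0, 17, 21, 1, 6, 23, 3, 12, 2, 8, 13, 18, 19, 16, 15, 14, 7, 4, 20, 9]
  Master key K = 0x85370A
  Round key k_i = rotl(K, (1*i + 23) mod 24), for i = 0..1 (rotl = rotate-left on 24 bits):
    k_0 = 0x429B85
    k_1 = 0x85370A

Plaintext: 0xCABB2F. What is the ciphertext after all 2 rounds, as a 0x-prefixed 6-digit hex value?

0xEF9BB0

s_0 = plaintext = 0xCABB2F
s_1 = Round(s_0, k_0) = 0x58BB1E
s_2 = Round(s_1, k_1) = 0xEF9BB0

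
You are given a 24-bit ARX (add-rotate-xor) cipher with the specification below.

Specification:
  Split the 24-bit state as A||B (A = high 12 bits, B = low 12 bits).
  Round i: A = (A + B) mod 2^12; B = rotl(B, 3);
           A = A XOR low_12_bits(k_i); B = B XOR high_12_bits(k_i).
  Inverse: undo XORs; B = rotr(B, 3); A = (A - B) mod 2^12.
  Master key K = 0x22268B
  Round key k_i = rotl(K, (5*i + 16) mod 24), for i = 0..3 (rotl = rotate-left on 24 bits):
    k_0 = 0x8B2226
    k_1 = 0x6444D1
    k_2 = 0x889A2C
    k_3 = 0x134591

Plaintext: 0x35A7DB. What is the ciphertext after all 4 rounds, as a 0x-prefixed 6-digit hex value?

s_0 = plaintext = 0x35A7DB
s_1 = Round(s_0, k_0) = 0x913669
s_2 = Round(s_1, k_1) = 0xBAD50F
s_3 = Round(s_2, k_2) = 0xA900F3
s_4 = Round(s_3, k_3) = 0xE126AC

0xE126AC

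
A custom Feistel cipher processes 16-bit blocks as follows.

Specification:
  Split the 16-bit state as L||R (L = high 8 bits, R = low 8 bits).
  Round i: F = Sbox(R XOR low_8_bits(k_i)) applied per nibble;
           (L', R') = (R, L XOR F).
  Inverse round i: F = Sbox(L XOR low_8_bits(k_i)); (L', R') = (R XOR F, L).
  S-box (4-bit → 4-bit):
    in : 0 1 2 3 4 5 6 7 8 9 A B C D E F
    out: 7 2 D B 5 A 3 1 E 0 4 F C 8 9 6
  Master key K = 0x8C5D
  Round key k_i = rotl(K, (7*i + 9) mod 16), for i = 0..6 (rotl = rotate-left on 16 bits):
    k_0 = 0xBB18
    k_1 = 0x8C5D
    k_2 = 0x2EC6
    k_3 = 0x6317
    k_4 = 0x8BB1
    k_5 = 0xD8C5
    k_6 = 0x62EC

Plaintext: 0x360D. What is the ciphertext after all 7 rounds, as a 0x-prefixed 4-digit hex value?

s_0 = plaintext = 0x360D
s_1 = Round(s_0, k_0) = 0x0D1C
s_2 = Round(s_1, k_1) = 0x1C5F
s_3 = Round(s_2, k_2) = 0x5F1C
s_4 = Round(s_3, k_3) = 0x1C20
s_5 = Round(s_4, k_4) = 0x201E
s_6 = Round(s_5, k_5) = 0x1EAF
s_7 = Round(s_6, k_6) = 0xAF45

0xAF45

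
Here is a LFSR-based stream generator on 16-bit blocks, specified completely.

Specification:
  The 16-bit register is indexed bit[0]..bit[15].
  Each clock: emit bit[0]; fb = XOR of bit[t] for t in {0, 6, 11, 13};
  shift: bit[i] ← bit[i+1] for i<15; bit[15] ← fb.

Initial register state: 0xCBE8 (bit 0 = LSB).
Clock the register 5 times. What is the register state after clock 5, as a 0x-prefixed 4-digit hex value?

0xC65F

reg_0 = 0xCBE8
clock 1: out=0, reg = 0x65F4
clock 2: out=0, reg = 0x32FA
clock 3: out=0, reg = 0x197D
clock 4: out=1, reg = 0x8CBE
clock 5: out=0, reg = 0xC65F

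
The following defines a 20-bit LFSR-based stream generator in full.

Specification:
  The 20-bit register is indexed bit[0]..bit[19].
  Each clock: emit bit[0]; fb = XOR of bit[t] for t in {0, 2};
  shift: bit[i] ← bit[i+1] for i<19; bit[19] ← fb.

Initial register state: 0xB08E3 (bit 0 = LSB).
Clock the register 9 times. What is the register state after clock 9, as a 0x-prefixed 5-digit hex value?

0x6DD84

reg_0 = 0xB08E3
clock 1: out=1, reg = 0xD8471
clock 2: out=1, reg = 0xEC238
clock 3: out=0, reg = 0x7611C
clock 4: out=0, reg = 0xBB08E
clock 5: out=0, reg = 0xDD847
clock 6: out=1, reg = 0x6EC23
clock 7: out=1, reg = 0xB7611
clock 8: out=1, reg = 0xDBB08
clock 9: out=0, reg = 0x6DD84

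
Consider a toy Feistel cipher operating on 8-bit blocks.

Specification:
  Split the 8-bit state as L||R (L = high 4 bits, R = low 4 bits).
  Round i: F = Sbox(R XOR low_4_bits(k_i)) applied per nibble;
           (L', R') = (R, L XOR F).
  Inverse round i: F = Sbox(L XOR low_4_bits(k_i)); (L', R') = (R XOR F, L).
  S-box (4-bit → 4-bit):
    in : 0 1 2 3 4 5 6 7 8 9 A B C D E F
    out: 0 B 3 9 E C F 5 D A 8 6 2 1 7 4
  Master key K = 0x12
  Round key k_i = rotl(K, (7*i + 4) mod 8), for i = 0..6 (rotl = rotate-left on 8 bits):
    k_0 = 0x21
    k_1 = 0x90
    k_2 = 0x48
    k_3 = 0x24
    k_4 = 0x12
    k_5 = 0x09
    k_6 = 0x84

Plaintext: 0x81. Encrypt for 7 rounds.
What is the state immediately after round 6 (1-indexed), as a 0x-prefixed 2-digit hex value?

s_0 = plaintext = 0x81
s_1 = Round(s_0, k_0) = 0x18
s_2 = Round(s_1, k_1) = 0x8C
s_3 = Round(s_2, k_2) = 0xC6
s_4 = Round(s_3, k_3) = 0x6F
s_5 = Round(s_4, k_4) = 0xF7
s_6 = Round(s_5, k_5) = 0x78
s_7 = Round(s_6, k_6) = 0x85

0x78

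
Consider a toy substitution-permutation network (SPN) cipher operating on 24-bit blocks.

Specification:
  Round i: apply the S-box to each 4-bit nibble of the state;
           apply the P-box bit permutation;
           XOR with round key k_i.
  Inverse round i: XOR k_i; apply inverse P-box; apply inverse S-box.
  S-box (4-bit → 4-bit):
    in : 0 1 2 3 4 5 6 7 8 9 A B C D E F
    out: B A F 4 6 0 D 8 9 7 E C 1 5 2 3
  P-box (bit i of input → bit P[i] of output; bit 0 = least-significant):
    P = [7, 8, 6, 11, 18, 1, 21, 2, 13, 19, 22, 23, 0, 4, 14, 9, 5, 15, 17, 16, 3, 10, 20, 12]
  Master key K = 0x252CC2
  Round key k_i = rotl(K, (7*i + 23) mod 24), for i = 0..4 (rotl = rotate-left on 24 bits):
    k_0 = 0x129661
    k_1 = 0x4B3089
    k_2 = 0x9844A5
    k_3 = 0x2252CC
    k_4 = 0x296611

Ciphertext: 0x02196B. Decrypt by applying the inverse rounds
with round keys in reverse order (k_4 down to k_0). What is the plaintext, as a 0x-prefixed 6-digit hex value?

s_0 = ciphertext = 0x02196B
s_1 = InvRound(s_0, k_4) = 0x06AF4A
s_2 = InvRound(s_1, k_3) = 0x1E3C20
s_3 = InvRound(s_2, k_2) = 0x73D888
s_4 = InvRound(s_3, k_1) = 0x3EDF37
s_5 = InvRound(s_4, k_0) = 0x554E2A

0x554E2A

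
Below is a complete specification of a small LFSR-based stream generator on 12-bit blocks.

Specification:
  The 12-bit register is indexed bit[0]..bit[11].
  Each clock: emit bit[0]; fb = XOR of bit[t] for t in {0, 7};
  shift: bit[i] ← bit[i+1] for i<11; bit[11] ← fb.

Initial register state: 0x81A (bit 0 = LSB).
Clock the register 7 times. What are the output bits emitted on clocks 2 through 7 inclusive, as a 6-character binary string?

101100

reg_0 = 0x81A
clock 1: out=0, reg = 0x40D
clock 2: out=1, reg = 0xA06
clock 3: out=0, reg = 0x503
clock 4: out=1, reg = 0xA81
clock 5: out=1, reg = 0x540
clock 6: out=0, reg = 0x2A0
clock 7: out=0, reg = 0x950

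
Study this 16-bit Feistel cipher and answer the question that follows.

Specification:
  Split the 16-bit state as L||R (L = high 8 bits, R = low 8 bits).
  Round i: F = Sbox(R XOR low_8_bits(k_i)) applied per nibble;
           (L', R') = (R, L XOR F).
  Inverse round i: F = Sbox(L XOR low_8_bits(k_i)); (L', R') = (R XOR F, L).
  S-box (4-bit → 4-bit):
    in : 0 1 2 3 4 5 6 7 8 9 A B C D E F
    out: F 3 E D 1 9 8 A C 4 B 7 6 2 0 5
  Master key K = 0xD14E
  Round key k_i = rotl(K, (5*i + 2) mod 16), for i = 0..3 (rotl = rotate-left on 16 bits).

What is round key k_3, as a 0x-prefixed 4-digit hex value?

0xA29D

K = 0xD14E
k_0 = rotl(K, (5*0+2) mod 16) = rotl(K, 2) = 0x453B
k_1 = rotl(K, (5*1+2) mod 16) = rotl(K, 7) = 0xA768
k_2 = rotl(K, (5*2+2) mod 16) = rotl(K, 12) = 0xED14
k_3 = rotl(K, (5*3+2) mod 16) = rotl(K, 1) = 0xA29D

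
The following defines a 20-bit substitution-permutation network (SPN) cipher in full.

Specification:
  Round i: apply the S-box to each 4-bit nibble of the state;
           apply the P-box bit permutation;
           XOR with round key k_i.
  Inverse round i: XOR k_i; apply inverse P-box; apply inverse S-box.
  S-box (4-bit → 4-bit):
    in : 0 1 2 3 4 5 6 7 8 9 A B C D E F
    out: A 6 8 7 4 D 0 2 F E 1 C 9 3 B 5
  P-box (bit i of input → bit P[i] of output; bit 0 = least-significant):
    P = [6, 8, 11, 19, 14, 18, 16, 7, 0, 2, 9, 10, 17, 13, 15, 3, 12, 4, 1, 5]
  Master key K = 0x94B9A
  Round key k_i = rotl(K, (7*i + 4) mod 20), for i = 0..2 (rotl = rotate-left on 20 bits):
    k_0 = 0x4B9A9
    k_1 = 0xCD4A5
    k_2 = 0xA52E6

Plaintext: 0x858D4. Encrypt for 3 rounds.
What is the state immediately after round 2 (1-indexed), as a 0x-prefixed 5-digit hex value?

0x9D401

s_0 = plaintext = 0x858D4
s_1 = Round(s_0, k_0) = 0x26796
s_2 = Round(s_1, k_1) = 0x9D401
s_3 = Round(s_2, k_2) = 0xC7954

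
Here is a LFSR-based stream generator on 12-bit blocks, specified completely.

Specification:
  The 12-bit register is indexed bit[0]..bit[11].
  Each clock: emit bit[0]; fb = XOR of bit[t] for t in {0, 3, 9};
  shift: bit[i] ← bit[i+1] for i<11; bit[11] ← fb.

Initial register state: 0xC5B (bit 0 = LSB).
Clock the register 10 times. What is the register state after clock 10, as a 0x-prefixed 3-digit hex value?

reg_0 = 0xC5B
clock 1: out=1, reg = 0x62D
clock 2: out=1, reg = 0xB16
clock 3: out=0, reg = 0xD8B
clock 4: out=1, reg = 0x6C5
clock 5: out=1, reg = 0x362
clock 6: out=0, reg = 0x9B1
clock 7: out=1, reg = 0xCD8
clock 8: out=0, reg = 0xE6C
clock 9: out=0, reg = 0x736
clock 10: out=0, reg = 0xB9B

0xB9B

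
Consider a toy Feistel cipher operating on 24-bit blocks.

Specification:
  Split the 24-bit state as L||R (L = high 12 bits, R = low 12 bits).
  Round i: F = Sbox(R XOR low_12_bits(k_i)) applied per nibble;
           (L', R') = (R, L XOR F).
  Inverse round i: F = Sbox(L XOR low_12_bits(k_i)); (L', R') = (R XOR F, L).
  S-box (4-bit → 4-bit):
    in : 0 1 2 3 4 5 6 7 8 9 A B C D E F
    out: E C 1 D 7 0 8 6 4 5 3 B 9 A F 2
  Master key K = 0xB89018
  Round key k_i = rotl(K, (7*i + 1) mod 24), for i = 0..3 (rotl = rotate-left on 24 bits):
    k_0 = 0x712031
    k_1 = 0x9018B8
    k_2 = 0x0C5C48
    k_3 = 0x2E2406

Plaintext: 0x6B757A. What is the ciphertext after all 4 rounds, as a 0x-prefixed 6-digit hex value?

0xECC98E

s_0 = plaintext = 0x6B757A
s_1 = Round(s_0, k_0) = 0x57A6CC
s_2 = Round(s_1, k_1) = 0x6CCA1D
s_3 = Round(s_2, k_2) = 0xA1DECC
s_4 = Round(s_3, k_3) = 0xECC98E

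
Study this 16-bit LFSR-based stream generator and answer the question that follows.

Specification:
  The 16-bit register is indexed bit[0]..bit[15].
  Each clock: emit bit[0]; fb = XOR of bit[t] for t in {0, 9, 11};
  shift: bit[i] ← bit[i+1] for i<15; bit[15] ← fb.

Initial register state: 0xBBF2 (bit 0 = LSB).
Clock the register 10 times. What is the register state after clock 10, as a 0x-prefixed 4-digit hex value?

reg_0 = 0xBBF2
clock 1: out=0, reg = 0x5DF9
clock 2: out=1, reg = 0x2EFC
clock 3: out=0, reg = 0x177E
clock 4: out=0, reg = 0x8BBF
clock 5: out=1, reg = 0xC5DF
clock 6: out=1, reg = 0xE2EF
clock 7: out=1, reg = 0x7177
clock 8: out=1, reg = 0xB8BB
clock 9: out=1, reg = 0x5C5D
clock 10: out=1, reg = 0x2E2E

0x2E2E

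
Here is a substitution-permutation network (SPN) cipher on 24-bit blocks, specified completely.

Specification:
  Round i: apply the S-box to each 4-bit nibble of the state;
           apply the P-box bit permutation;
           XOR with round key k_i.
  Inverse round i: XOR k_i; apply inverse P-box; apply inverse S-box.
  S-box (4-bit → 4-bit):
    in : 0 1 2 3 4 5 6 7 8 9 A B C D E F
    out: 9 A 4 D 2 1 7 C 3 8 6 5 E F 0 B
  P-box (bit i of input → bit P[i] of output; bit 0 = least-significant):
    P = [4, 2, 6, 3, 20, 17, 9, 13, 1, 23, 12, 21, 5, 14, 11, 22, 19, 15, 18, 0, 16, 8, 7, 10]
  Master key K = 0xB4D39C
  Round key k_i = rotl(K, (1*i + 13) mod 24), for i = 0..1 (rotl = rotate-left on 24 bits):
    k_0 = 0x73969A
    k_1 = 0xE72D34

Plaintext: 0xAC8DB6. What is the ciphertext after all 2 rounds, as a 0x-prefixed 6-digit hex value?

0xF16AEB

s_0 = plaintext = 0xAC8DB6
s_1 = Round(s_0, k_0) = 0xC7456D
s_2 = Round(s_1, k_1) = 0xF16AEB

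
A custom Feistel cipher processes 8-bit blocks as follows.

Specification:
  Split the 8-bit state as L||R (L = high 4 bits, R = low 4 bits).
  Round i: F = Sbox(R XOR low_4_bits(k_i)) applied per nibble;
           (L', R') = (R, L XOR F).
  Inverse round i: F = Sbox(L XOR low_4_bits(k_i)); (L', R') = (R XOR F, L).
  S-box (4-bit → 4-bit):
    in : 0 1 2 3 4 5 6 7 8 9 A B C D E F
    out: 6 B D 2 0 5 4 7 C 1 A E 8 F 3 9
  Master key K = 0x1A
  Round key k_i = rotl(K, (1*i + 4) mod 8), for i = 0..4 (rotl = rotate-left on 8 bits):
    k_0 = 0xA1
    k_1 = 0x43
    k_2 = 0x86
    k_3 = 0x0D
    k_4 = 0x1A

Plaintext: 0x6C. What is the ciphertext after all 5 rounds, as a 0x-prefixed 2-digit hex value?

0xB4

s_0 = plaintext = 0x6C
s_1 = Round(s_0, k_0) = 0xC9
s_2 = Round(s_1, k_1) = 0x96
s_3 = Round(s_2, k_2) = 0x6F
s_4 = Round(s_3, k_3) = 0xFB
s_5 = Round(s_4, k_4) = 0xB4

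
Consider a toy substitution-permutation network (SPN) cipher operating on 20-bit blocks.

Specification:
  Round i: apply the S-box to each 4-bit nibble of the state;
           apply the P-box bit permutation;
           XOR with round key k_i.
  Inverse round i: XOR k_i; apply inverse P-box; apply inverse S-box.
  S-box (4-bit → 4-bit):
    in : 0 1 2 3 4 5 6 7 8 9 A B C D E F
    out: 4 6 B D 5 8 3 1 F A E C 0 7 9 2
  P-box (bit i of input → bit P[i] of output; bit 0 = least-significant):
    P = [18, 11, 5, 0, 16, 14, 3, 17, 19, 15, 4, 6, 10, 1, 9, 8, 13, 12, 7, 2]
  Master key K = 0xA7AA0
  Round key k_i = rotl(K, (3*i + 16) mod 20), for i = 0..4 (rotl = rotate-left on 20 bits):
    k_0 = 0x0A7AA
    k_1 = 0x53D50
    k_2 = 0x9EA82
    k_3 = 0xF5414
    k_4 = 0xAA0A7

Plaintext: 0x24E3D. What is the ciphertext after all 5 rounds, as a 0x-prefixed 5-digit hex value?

s_0 = plaintext = 0x24E3D
s_1 = Round(s_0, k_0) = 0xF99C6
s_2 = Round(s_1, k_1) = 0x1A412
s_3 = Round(s_2, k_2) = 0x5B119
s_4 = Round(s_3, k_3) = 0xF9F09
s_5 = Round(s_4, k_4) = 0xA39AC

0xA39AC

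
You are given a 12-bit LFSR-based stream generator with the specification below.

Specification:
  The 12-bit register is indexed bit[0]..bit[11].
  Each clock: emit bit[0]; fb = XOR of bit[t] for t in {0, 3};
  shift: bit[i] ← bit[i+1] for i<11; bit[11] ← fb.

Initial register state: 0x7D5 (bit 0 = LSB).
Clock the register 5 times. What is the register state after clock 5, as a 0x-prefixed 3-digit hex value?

0x7BE

reg_0 = 0x7D5
clock 1: out=1, reg = 0xBEA
clock 2: out=0, reg = 0xDF5
clock 3: out=1, reg = 0xEFA
clock 4: out=0, reg = 0xF7D
clock 5: out=1, reg = 0x7BE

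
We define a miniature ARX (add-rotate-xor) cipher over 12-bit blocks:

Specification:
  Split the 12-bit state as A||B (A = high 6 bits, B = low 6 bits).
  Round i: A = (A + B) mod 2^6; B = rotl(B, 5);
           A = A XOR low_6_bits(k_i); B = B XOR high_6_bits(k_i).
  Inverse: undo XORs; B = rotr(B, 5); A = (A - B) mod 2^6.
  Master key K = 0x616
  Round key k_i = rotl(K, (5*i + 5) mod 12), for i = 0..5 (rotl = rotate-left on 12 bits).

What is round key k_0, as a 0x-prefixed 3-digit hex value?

K = 0x616
k_0 = rotl(K, (5*0+5) mod 12) = rotl(K, 5) = 0x2CC

0x2CC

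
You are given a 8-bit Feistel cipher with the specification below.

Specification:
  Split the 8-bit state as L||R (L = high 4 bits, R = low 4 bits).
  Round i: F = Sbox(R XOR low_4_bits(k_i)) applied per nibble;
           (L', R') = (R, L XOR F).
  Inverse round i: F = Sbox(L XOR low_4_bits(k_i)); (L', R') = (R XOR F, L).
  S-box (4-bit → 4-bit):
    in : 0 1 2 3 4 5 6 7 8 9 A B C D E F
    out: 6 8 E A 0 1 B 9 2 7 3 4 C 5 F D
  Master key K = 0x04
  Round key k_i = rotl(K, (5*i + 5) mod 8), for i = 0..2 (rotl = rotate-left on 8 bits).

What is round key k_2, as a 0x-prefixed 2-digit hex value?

K = 0x04
k_0 = rotl(K, (5*0+5) mod 8) = rotl(K, 5) = 0x80
k_1 = rotl(K, (5*1+5) mod 8) = rotl(K, 2) = 0x10
k_2 = rotl(K, (5*2+5) mod 8) = rotl(K, 7) = 0x02

0x02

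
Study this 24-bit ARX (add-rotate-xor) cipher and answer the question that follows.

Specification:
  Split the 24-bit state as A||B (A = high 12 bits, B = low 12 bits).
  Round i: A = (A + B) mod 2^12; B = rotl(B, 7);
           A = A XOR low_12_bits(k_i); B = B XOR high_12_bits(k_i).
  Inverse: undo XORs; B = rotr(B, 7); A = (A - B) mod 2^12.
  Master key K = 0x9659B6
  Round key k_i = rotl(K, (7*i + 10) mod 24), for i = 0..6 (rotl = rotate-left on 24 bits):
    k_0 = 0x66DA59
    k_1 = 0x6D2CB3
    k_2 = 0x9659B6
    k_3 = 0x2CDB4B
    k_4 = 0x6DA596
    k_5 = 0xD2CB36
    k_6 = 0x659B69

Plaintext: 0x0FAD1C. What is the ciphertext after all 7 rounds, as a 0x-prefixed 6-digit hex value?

s_0 = plaintext = 0x0FAD1C
s_1 = Round(s_0, k_0) = 0x44F805
s_2 = Round(s_1, k_1) = 0x0E7412
s_3 = Round(s_2, k_2) = 0xD4F045
s_4 = Round(s_3, k_3) = 0x6DF04F
s_5 = Round(s_4, k_4) = 0x2B8158
s_6 = Round(s_5, k_5) = 0xF26126
s_7 = Round(s_6, k_6) = 0xB25550

0xB25550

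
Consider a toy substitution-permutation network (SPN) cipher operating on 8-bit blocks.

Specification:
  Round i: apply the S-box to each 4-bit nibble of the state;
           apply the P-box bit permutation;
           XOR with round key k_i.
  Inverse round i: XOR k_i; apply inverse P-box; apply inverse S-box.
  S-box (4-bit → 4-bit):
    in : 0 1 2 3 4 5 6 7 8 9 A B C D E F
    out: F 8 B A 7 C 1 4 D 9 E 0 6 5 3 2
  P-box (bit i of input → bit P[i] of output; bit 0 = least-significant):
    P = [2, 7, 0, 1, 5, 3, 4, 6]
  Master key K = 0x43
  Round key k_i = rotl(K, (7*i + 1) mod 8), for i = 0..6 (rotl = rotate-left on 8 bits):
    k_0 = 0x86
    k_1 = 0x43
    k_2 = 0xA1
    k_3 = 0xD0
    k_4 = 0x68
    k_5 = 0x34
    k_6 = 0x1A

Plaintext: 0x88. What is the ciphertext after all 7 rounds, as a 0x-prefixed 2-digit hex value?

s_0 = plaintext = 0x88
s_1 = Round(s_0, k_0) = 0xF1
s_2 = Round(s_1, k_1) = 0x49
s_3 = Round(s_2, k_2) = 0x9F
s_4 = Round(s_3, k_3) = 0x30
s_5 = Round(s_4, k_4) = 0xA7
s_6 = Round(s_5, k_5) = 0x6D
s_7 = Round(s_6, k_6) = 0x3F

0x3F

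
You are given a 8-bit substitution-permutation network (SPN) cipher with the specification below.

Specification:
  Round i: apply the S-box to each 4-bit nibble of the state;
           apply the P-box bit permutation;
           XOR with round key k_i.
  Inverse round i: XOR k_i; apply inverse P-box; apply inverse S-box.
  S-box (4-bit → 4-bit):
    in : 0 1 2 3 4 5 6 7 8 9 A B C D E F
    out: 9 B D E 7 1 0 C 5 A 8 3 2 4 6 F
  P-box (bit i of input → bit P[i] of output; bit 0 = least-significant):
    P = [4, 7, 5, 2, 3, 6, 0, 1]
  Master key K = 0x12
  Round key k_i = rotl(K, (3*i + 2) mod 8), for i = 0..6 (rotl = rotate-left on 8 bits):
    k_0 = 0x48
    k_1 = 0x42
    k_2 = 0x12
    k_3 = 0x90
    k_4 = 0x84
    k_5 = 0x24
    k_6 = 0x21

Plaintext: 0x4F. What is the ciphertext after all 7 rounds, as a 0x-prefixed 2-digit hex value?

0xD5

s_0 = plaintext = 0x4F
s_1 = Round(s_0, k_0) = 0xB5
s_2 = Round(s_1, k_1) = 0x1A
s_3 = Round(s_2, k_2) = 0x5C
s_4 = Round(s_3, k_3) = 0x18
s_5 = Round(s_4, k_4) = 0xFE
s_6 = Round(s_5, k_5) = 0xCF
s_7 = Round(s_6, k_6) = 0xD5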